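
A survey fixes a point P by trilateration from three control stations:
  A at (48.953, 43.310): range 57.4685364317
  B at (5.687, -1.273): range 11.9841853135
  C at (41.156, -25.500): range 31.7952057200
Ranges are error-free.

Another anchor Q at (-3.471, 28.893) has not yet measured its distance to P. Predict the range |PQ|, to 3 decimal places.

eq1: (x − 48.953)² + (y − 43.310)² = 57.4685364317²
eq2: (x − 5.687)² + (y + 1.273)² = 11.9841853135²
eq3: (x − 41.156)² + (y + 25.500)² = 31.7952057200²
eq2−eq3, eq2−eq1 (x²,y² cancel):
  70.938·x − 48.454·y = 1442.789429
  86.532·x + 89.166·y = 1079.177829
det = 70.938·89.166 − -48.454·86.532 = 10518.079236
x = (1442.789429·89.166 − -48.454·1079.177829) / 10518.079236 = 17.202594
y = (70.938·1079.177829 − 1442.789429·86.532) / 10518.079236 = -4.591403
|P − Q| = √((17.202594 − -3.471)² + (-4.591403 − 28.893)²) = 39.352290

39.352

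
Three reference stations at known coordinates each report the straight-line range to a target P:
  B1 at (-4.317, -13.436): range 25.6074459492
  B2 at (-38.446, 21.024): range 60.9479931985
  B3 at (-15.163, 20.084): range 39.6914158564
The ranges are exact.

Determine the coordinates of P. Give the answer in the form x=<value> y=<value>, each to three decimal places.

eq1: (x + 4.317)² + (y + 13.436)² = 25.6074459492²
eq2: (x + 38.446)² + (y − 21.024)² = 60.9479931985²
eq3: (x + 15.163)² + (y − 20.084)² = 39.6914158564²
eq2−eq1, eq2−eq3 (x²,y² cancel):
  68.258·x − 68.920·y = 1337.975680
  46.566·x − 1.880·y = 852.429515
det = 68.258·-1.880 − -68.920·46.566 = 3081.003680
x = (1337.975680·-1.880 − -68.920·852.429515) / 3081.003680 = 18.251860
y = (68.258·852.429515 − 1337.975680·46.566) / 3081.003680 = -1.336916

x=18.252 y=-1.337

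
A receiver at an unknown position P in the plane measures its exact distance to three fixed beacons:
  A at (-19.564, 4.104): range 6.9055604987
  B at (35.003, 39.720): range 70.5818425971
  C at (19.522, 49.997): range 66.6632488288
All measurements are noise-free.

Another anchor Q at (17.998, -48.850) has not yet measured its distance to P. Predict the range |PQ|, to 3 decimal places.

60.924

eq1: (x + 19.564)² + (y − 4.104)² = 6.9055604987²
eq2: (x − 35.003)² + (y − 39.720)² = 70.5818425971²
eq3: (x − 19.522)² + (y − 49.997)² = 66.6632488288²
eq2−eq1, eq2−eq3 (x²,y² cancel):
  -109.134·x − 71.232·y = 2530.814242
  -30.962·x + 20.554·y = 615.727844
det = -109.134·20.554 − -71.232·-30.962 = -4448.625420
x = (2530.814242·20.554 − -71.232·615.727844) / -4448.625420 = -21.552249
y = (-109.134·615.727844 − 2530.814242·-30.962) / -4448.625420 = -2.509141
|P − Q| = √((-21.552249 − 17.998)² + (-2.509141 − -48.850)²) = 60.923701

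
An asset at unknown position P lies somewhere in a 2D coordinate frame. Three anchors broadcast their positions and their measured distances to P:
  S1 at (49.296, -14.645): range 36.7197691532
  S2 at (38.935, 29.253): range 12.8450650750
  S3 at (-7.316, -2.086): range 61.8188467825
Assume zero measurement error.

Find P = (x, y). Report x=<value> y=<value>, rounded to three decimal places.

x=49.586 y=22.074

eq1: (x − 49.296)² + (y + 14.645)² = 36.7197691532²
eq2: (x − 38.935)² + (y − 29.253)² = 12.8450650750²
eq3: (x + 7.316)² + (y + 2.086)² = 61.8188467825²
eq2−eq3, eq2−eq1 (x²,y² cancel):
  -92.502·x − 62.678·y = -5970.371103
  20.722·x − 87.796·y = -910.446343
det = -92.502·-87.796 − -62.678·20.722 = 9420.119108
x = (-5970.371103·-87.796 − -62.678·-910.446343) / 9420.119108 = 49.586395
y = (-92.502·-910.446343 − -5970.371103·20.722) / 9420.119108 = 22.073621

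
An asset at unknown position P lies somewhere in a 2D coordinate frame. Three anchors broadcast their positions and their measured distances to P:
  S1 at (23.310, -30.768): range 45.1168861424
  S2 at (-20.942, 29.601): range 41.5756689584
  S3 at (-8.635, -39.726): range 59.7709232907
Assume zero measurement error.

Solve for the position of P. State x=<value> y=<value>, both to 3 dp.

eq1: (x − 23.310)² + (y + 30.768)² = 45.1168861424²
eq2: (x + 20.942)² + (y − 29.601)² = 41.5756689584²
eq3: (x + 8.635)² + (y + 39.726)² = 59.7709232907²
eq2−eq1, eq2−eq3 (x²,y² cancel):
  88.504·x − 120.738·y = -131.757807
  24.614·x − 138.654·y = -1506.095286
det = 88.504·-138.654 − -120.738·24.614 = -9299.588484
x = (-131.757807·-138.654 − -120.738·-1506.095286) / -9299.588484 = 17.589400
y = (88.504·-1506.095286 − -131.757807·24.614) / -9299.588484 = 13.984745

x=17.589 y=13.985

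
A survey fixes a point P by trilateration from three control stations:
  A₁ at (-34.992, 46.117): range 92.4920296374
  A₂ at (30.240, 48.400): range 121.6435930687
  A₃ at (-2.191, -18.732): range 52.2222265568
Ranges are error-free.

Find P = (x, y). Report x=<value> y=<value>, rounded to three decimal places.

eq1: (x + 34.992)² + (y − 46.117)² = 92.4920296374²
eq2: (x − 30.240)² + (y − 48.400)² = 121.6435930687²
eq3: (x + 2.191)² + (y + 18.732)² = 52.2222265568²
eq2−eq1, eq2−eq3 (x²,y² cancel):
  -130.464·x − 4.566·y = 6336.588341
  -64.862·x − 134.264·y = 9168.673493
det = -130.464·-134.264 − -4.566·-64.862 = 17220.458604
x = (6336.588341·-134.264 − -4.566·9168.673493) / 17220.458604 = -46.973867
y = (-130.464·9168.673493 − 6336.588341·-64.862) / 17220.458604 = -45.595651

x=-46.974 y=-45.596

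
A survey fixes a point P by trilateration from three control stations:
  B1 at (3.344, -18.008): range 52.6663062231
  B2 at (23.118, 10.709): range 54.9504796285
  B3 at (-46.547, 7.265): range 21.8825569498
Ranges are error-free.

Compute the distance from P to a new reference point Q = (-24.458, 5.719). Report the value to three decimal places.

eq1: (x − 3.344)² + (y + 18.008)² = 52.6663062231²
eq2: (x − 23.118)² + (y − 10.709)² = 54.9504796285²
eq3: (x + 46.547)² + (y − 7.265)² = 21.8825569498²
eq3−eq2, eq3−eq1 (x²,y² cancel):
  139.330·x + 6.888·y = -4110.987742
  99.782·x − 50.546·y = -4178.826547
det = 139.330·-50.546 − 6.888·99.782 = -7729.872596
x = (-4110.987742·-50.546 − 6.888·-4178.826547) / -7729.872596 = -30.605646
y = (139.330·-4178.826547 − -4110.987742·99.782) / -7729.872596 = 22.255648
|P − Q| = √((-30.605646 − -24.458)² + (22.255648 − 5.719)²) = 17.642400

17.642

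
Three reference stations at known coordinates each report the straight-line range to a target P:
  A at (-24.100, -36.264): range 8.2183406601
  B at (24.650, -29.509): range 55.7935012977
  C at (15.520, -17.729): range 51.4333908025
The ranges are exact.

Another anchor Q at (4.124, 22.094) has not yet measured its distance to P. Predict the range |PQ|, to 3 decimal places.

eq1: (x + 24.100)² + (y + 36.264)² = 8.2183406601²
eq2: (x − 24.650)² + (y + 29.509)² = 55.7935012977²
eq3: (x − 15.520)² + (y + 17.729)² = 51.4333908025²
eq2−eq3, eq2−eq1 (x²,y² cancel):
  -18.260·x + 23.560·y = -455.694642
  -97.500·x − 13.510·y = 3462.857779
det = -18.260·-13.510 − 23.560·-97.500 = 2543.792600
x = (-455.694642·-13.510 − 23.560·3462.857779) / 2543.792600 = -29.651983
y = (-18.260·3462.857779 − -455.694642·-97.500) / 2543.792600 = -42.323423
|P − Q| = √((-29.651983 − 4.124)² + (-42.323423 − 22.094)²) = 72.735283

72.735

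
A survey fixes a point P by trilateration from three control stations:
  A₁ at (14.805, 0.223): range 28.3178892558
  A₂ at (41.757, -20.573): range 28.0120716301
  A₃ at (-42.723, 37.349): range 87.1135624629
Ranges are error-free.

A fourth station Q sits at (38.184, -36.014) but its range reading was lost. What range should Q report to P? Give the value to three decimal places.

eq1: (x − 14.805)² + (y − 0.223)² = 28.3178892558²
eq2: (x − 41.757)² + (y + 20.573)² = 28.0120716301²
eq3: (x + 42.723)² + (y − 37.349)² = 87.1135624629²
eq2−eq3, eq2−eq1 (x²,y² cancel):
  -168.960·x + 115.844·y = -5750.789456
  -53.904·x + 41.592·y = -1964.884319
det = -168.960·41.592 − 115.844·-53.904 = -782.929344
x = (-5750.789456·41.592 − 115.844·-1964.884319) / -782.929344 = 14.773716
y = (-168.960·-1964.884319 − -5750.789456·-53.904) / -782.929344 = -28.094872
|P − Q| = √((14.773716 − 38.184)² + (-28.094872 − -36.014)²) = 24.713437

24.713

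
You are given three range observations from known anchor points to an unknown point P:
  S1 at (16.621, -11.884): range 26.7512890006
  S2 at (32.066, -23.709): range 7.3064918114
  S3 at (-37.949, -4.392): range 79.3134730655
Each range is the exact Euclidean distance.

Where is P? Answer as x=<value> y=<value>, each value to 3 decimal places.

eq1: (x − 16.621)² + (y + 11.884)² = 26.7512890006²
eq2: (x − 32.066)² + (y + 23.709)² = 7.3064918114²
eq3: (x + 37.949)² + (y + 4.392)² = 79.3134730655²
eq1−eq2, eq1−eq3 (x²,y² cancel):
  30.890·x − 23.650·y = 1835.104581
  -109.140·x + 14.984·y = -4533.066379
det = 30.890·14.984 − -23.650·-109.140 = -2118.305240
x = (1835.104581·14.984 − -23.650·-4533.066379) / -2118.305240 = 37.629050
y = (30.890·-4533.066379 − 1835.104581·-109.140) / -2118.305240 = -28.445803

x=37.629 y=-28.446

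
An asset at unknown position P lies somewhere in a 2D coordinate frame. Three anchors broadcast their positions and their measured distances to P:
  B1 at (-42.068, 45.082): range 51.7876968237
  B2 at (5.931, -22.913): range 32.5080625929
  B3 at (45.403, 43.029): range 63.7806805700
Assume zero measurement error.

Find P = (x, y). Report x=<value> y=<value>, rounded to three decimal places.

eq1: (x + 42.068)² + (y − 45.082)² = 51.7876968237²
eq2: (x − 5.931)² + (y + 22.913)² = 32.5080625929²
eq3: (x − 45.403)² + (y − 43.029)² = 63.7806805700²
eq3−eq1, eq3−eq2 (x²,y² cancel):
  -174.942·x + 4.106·y = 1275.185770
  -78.944·x − 131.884·y = -341.543840
det = -174.942·-131.884 − 4.106·-78.944 = 23396.194792
x = (1275.185770·-131.884 − 4.106·-341.543840) / 23396.194792 = -7.128263
y = (-174.942·-341.543840 − 1275.185770·-78.944) / 23396.194792 = 6.856612

x=-7.128 y=6.857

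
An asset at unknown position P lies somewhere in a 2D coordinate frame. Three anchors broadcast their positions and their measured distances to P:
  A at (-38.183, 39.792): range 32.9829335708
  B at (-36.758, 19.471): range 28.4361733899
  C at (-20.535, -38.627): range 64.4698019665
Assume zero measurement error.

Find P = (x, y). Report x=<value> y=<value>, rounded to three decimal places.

eq1: (x + 38.183)² + (y − 39.792)² = 32.9829335708²
eq2: (x + 36.758)² + (y − 19.471)² = 28.4361733899²
eq3: (x + 20.535)² + (y + 38.627)² = 64.4698019665²
eq2−eq3, eq2−eq1 (x²,y² cancel):
  32.446·x − 116.196·y = -3164.278460
  -2.850·x + 40.642·y = 1031.816398
det = 32.446·40.642 − -116.196·-2.850 = 987.511732
x = (-3164.278460·40.642 − -116.196·1031.816398) / 987.511732 = -8.819811
y = (32.446·1031.816398 − -3164.278460·-2.850) / 987.511732 = 24.769449

x=-8.820 y=24.769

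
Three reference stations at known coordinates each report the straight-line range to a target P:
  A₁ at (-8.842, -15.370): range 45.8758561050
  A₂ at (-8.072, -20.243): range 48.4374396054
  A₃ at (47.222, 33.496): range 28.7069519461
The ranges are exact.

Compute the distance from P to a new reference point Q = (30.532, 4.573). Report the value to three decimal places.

8.646

eq1: (x + 8.842)² + (y + 15.370)² = 45.8758561050²
eq2: (x + 8.072)² + (y + 20.243)² = 48.4374396054²
eq3: (x − 47.222)² + (y − 33.496)² = 28.7069519461²
eq1−eq2, eq1−eq3 (x²,y² cancel):
  1.540·x − 9.746·y = -81.073013
  112.128·x + 97.732·y = 4317.986519
det = 1.540·97.732 − -9.746·112.128 = 1243.306768
x = (-81.073013·97.732 − -9.746·4317.986519) / 1243.306768 = 27.474852
y = (1.540·4317.986519 − -81.073013·112.128) / 1243.306768 = 12.659992
|P − Q| = √((27.474852 − 30.532)² + (12.659992 − 4.573)²) = 8.645554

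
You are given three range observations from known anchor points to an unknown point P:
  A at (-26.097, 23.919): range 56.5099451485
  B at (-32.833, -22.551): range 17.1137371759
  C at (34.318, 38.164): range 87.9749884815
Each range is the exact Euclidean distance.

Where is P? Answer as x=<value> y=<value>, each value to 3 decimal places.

eq1: (x + 26.097)² + (y − 23.919)² = 56.5099451485²
eq2: (x + 32.833)² + (y + 22.551)² = 17.1137371759²
eq3: (x − 34.318)² + (y − 38.164)² = 87.9749884815²
eq3−eq2, eq3−eq1 (x²,y² cancel):
  -134.302·x − 121.430·y = 6399.056068
  -120.830·x − 28.490·y = 3165.180648
det = -134.302·-28.490 − -121.430·-120.830 = -10846.122920
x = (6399.056068·-28.490 − -121.430·3165.180648) / -10846.122920 = -18.627742
y = (-134.302·3165.180648 − 6399.056068·-120.830) / -10846.122920 = -32.095142

x=-18.628 y=-32.095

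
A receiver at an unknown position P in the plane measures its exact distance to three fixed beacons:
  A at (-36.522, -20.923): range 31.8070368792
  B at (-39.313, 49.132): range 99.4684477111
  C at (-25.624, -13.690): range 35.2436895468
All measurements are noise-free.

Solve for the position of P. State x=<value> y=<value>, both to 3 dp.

eq1: (x + 36.522)² + (y + 20.923)² = 31.8070368792²
eq2: (x + 39.313)² + (y − 49.132)² = 99.4684477111²
eq3: (x + 25.624)² + (y + 13.690)² = 35.2436895468²
eq3−eq1, eq3−eq2 (x²,y² cancel):
  -21.796·x − 14.466·y = 1158.052995
  -27.378·x + 125.644·y = -5536.394520
det = -21.796·125.644 − -14.466·-27.378 = -3134.586772
x = (1158.052995·125.644 − -14.466·-5536.394520) / -3134.586772 = -20.868118
y = (-21.796·-5536.394520 − 1158.052995·-27.378) / -3134.586772 = -48.611329

x=-20.868 y=-48.611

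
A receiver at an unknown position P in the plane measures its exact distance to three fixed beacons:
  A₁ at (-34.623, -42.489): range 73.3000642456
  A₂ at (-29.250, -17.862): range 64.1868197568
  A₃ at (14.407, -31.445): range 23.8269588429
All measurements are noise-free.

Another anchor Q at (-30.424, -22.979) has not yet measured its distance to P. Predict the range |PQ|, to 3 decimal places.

65.446

eq1: (x + 34.623)² + (y + 42.489)² = 73.3000642456²
eq2: (x + 29.250)² + (y + 17.862)² = 64.1868197568²
eq3: (x − 14.407)² + (y + 31.445)² = 23.8269588429²
eq1−eq2, eq1−eq3 (x²,y² cancel):
  10.746·x + 49.254·y = -576.502118
  98.060·x + 22.088·y = 2997.457875
det = 10.746·22.088 − 49.254·98.060 = -4592.489592
x = (-576.502118·22.088 − 49.254·2997.457875) / -4592.489592 = 34.920181
y = (10.746·2997.457875 − -576.502118·98.060) / -4592.489592 = -19.323393
|P − Q| = √((34.920181 − -30.424)² + (-19.323393 − -22.979)²) = 65.446356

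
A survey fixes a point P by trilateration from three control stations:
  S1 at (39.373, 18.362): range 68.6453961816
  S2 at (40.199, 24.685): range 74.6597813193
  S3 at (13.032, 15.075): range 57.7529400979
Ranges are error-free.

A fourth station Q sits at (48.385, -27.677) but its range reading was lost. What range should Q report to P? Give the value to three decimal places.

eq1: (x − 39.373)² + (y − 18.362)² = 68.6453961816²
eq2: (x − 40.199)² + (y − 24.685)² = 74.6597813193²
eq3: (x − 13.032)² + (y − 15.075)² = 57.7529400979²
eq3−eq2, eq3−eq1 (x²,y² cancel):
  54.334·x + 19.220·y = -410.460680
  52.682·x + 6.574·y = 113.519197
det = 54.334·6.574 − 19.220·52.682 = -655.356324
x = (-410.460680·6.574 − 19.220·113.519197) / -655.356324 = 7.446647
y = (54.334·113.519197 − -410.460680·52.682) / -655.356324 = -42.407223
|P − Q| = √((7.446647 − 48.385)² + (-42.407223 − -27.677)²) = 43.507794

43.508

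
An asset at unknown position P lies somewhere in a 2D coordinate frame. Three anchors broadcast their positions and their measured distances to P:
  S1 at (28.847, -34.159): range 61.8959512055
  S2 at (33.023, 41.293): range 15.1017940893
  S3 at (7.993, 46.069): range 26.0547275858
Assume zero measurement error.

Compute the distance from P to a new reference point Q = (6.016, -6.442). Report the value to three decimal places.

39.788

eq1: (x − 28.847)² + (y + 34.159)² = 61.8959512055²
eq2: (x − 33.023)² + (y − 41.293)² = 15.1017940893²
eq3: (x − 7.993)² + (y − 46.069)² = 26.0547275858²
eq2−eq1, eq2−eq3 (x²,y² cancel):
  -8.352·x − 150.904·y = -4399.688279
  -50.060·x + 9.552·y = -1060.174213
det = -8.352·9.552 − -150.904·-50.060 = -7634.032544
x = (-4399.688279·9.552 − -150.904·-1060.174213) / -7634.032544 = 26.461814
y = (-8.352·-1060.174213 − -4399.688279·-50.060) / -7634.032544 = 27.690977
|P − Q| = √((26.461814 − 6.016)² + (27.690977 − -6.442)²) = 39.788082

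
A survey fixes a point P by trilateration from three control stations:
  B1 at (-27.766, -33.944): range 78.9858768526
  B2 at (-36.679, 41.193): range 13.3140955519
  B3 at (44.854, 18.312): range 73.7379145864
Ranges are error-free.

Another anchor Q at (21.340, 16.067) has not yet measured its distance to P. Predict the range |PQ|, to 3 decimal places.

53.677

eq1: (x + 27.766)² + (y + 33.944)² = 78.9858768526²
eq2: (x + 36.679)² + (y − 41.193)² = 13.3140955519²
eq3: (x − 44.854)² + (y − 18.312)² = 73.7379145864²
eq1−eq2, eq1−eq3 (x²,y² cancel):
  -17.826·x + 150.274·y = 7180.570000
  145.240·x + 104.512·y = 1225.553463
det = -17.826·104.512 − 150.274·145.240 = -23688.826672
x = (7180.570000·104.512 − 150.274·1225.553463) / -23688.826672 = -23.905233
y = (-17.826·1225.553463 − 7180.570000·145.240) / -23688.826672 = 44.947465
|P − Q| = √((-23.905233 − 21.340)² + (44.947465 − 16.067)²) = 53.676925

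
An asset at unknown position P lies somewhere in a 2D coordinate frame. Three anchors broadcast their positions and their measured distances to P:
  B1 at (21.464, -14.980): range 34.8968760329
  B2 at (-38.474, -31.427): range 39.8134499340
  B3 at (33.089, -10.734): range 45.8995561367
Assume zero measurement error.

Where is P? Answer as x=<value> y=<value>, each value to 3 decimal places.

x=-0.188 y=-42.348

eq1: (x − 21.464)² + (y + 14.980)² = 34.8968760329²
eq2: (x + 38.474)² + (y + 31.427)² = 39.8134499340²
eq3: (x − 33.089)² + (y + 10.734)² = 45.8995561367²
eq3−eq1, eq3−eq2 (x²,y² cancel):
  -23.250·x − 8.492·y = 363.980316
  -143.126·x − 41.386·y = 1779.462786
det = -23.250·-41.386 − -8.492·-143.126 = -253.201492
x = (363.980316·-41.386 − -8.492·1779.462786) / -253.201492 = -0.187632
y = (-23.250·1779.462786 − 363.980316·-143.126) / -253.201492 = -42.347842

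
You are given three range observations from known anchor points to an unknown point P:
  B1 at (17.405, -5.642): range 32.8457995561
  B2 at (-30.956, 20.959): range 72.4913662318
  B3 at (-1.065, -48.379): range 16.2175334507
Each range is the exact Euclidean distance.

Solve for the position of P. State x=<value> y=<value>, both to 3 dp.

x=11.330 y=-37.921

eq1: (x − 17.405)² + (y + 5.642)² = 32.8457995561²
eq2: (x + 30.956)² + (y − 20.959)² = 72.4913662318²
eq3: (x + 1.065)² + (y + 48.379)² = 16.2175334507²
eq3−eq2, eq3−eq1 (x²,y² cancel):
  -59.782·x + 138.676·y = -5936.098036
  36.940·x + 85.474·y = -2822.733834
det = -59.782·85.474 − 138.676·36.940 = -10232.498108
x = (-5936.098036·85.474 − 138.676·-2822.733834) / -10232.498108 = 11.330235
y = (-59.782·-2822.733834 − -5936.098036·36.940) / -10232.498108 = -37.921154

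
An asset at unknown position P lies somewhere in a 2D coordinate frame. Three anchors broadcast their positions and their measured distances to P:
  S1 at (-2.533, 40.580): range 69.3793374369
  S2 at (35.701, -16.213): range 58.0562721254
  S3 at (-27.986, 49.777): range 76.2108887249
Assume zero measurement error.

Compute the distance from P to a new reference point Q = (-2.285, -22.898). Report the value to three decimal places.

eq1: (x + 2.533)² + (y − 40.580)² = 69.3793374369²
eq2: (x − 35.701)² + (y + 16.213)² = 58.0562721254²
eq3: (x + 27.986)² + (y − 49.777)² = 76.2108887249²
eq1−eq3, eq1−eq2 (x²,y² cancel):
  -50.906·x + 18.394·y = 613.206339
  76.468·x − 113.586·y = 1327.232011
det = -50.906·-113.586 − 18.394·76.468 = 4375.656524
x = (613.206339·-113.586 − 18.394·1327.232011) / 4375.656524 = -21.497291
y = (-50.906·1327.232011 − 613.206339·76.468) / 4375.656524 = -26.157157
|P − Q| = √((-21.497291 − -2.285)² + (-26.157157 − -22.898)²) = 19.486770

19.487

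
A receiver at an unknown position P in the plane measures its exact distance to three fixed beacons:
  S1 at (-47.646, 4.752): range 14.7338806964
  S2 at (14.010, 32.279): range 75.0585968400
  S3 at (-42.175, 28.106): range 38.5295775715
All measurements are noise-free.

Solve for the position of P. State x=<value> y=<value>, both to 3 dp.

x=-48.024 y=-9.977

eq1: (x + 47.646)² + (y − 4.752)² = 14.7338806964²
eq2: (x − 14.010)² + (y − 32.279)² = 75.0585968400²
eq3: (x + 42.175)² + (y − 28.106)² = 38.5295775715²
eq2−eq3, eq2−eq1 (x²,y² cancel):
  -112.370·x − 8.346·y = 5479.728532
  -123.312·x − 55.054·y = 6471.214598
det = -112.370·-55.054 − -8.346·-123.312 = 5157.256028
x = (5479.728532·-55.054 − -8.346·6471.214598) / 5157.256028 = -48.024030
y = (-112.370·6471.214598 − 5479.728532·-123.312) / 5157.256028 = -9.977030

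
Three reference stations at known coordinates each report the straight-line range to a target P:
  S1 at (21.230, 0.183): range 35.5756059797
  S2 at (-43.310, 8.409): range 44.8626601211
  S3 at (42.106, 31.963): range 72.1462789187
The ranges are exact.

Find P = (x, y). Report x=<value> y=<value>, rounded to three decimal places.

eq1: (x − 21.230)² + (y − 0.183)² = 35.5756059797²
eq2: (x + 43.310)² + (y − 8.409)² = 44.8626601211²
eq3: (x − 42.106)² + (y − 31.963)² = 72.1462789187²
eq1−eq2, eq1−eq3 (x²,y² cancel):
  -129.080·x + 16.452·y = 748.686460
  41.752·x + 63.560·y = -1595.659605
det = -129.080·63.560 − 16.452·41.752 = -8891.228704
x = (748.686460·63.560 − 16.452·-1595.659605) / -8891.228704 = -8.304623
y = (-129.080·-1595.659605 − 748.686460·41.752) / -8891.228704 = -19.649543

x=-8.305 y=-19.650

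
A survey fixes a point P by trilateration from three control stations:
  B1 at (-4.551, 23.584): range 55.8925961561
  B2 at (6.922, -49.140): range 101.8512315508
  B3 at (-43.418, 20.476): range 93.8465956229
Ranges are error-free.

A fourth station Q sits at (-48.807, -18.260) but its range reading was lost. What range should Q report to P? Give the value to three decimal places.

114.736

eq1: (x + 4.551)² + (y − 23.584)² = 55.8925961561²
eq2: (x − 6.922)² + (y + 49.140)² = 101.8512315508²
eq3: (x + 43.418)² + (y − 20.476)² = 93.8465956229²
eq1−eq2, eq1−eq3 (x²,y² cancel):
  22.946·x − 145.448·y = -5363.954036
  -77.734·x − 6.216·y = -3955.728562
det = 22.946·-6.216 − -145.448·-77.734 = -11448.887168
x = (-5363.954036·-6.216 − -145.448·-3955.728562) / -11448.887168 = 47.341760
y = (22.946·-3955.728562 − -5363.954036·-77.734) / -11448.887168 = 44.347520
|P − Q| = √((47.341760 − -48.807)² + (44.347520 − -18.260)²) = 114.735721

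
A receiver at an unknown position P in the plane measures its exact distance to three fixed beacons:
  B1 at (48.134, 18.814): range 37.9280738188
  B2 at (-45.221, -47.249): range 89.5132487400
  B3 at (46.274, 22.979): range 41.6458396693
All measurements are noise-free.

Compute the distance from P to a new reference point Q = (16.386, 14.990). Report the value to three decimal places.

40.311

eq1: (x − 48.134)² + (y − 18.814)² = 37.9280738188²
eq2: (x + 45.221)² + (y + 47.249)² = 89.5132487400²
eq3: (x − 46.274)² + (y − 22.979)² = 41.6458396693²
eq1−eq3, eq1−eq2 (x²,y² cancel):
  -3.720·x + 8.330·y = -297.368213
  -186.710·x − 132.126·y = -4967.524626
det = -3.720·-132.126 − 8.330·-186.710 = 2046.803020
x = (-297.368213·-132.126 − 8.330·-4967.524626) / 2046.803020 = 39.412465
y = (-3.720·-4967.524626 − -297.368213·-186.710) / 2046.803020 = -18.097700
|P − Q| = √((39.412465 − 16.386)² + (-18.097700 − 14.990)²) = 40.311462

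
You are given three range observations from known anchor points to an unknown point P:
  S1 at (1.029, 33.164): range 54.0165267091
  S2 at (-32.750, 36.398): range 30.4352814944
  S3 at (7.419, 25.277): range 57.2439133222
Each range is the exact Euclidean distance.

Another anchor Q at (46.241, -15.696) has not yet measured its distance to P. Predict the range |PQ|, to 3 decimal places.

97.385

eq1: (x − 1.029)² + (y − 33.164)² = 54.0165267091²
eq2: (x + 32.750)² + (y − 36.398)² = 30.4352814944²
eq3: (x − 7.419)² + (y − 25.277)² = 57.2439133222²
eq3−eq2, eq3−eq1 (x²,y² cancel):
  -80.338·x + 22.242·y = 4053.967867
  -12.780·x + 15.774·y = 766.021902
det = -80.338·15.774 − 22.242·-12.780 = -982.998852
x = (4053.967867·15.774 − 22.242·766.021902) / -982.998852 = -47.720737
y = (-80.338·766.021902 − 4053.967867·-12.780) / -982.998852 = 9.899257
|P − Q| = √((-47.720737 − 46.241)² + (9.899257 − -15.696)²) = 97.385447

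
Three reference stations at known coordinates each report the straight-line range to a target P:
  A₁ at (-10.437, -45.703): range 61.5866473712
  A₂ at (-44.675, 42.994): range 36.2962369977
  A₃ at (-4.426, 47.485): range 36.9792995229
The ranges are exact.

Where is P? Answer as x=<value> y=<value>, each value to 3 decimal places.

x=-21.779 y=14.830

eq1: (x + 10.437)² + (y + 45.703)² = 61.5866473712²
eq2: (x + 44.675)² + (y − 42.994)² = 36.2962369977²
eq3: (x + 4.426)² + (y − 47.485)² = 36.9792995229²
eq2−eq1, eq2−eq3 (x²,y² cancel):
  68.476·x − 177.394·y = -4122.142797
  80.498·x + 8.982·y = -1619.976733
det = 68.476·8.982 − -177.394·80.498 = 14894.913644
x = (-4122.142797·8.982 − -177.394·-1619.976733) / 14894.913644 = -21.779196
y = (68.476·-1619.976733 − -4122.142797·80.498) / 14894.913644 = 14.830212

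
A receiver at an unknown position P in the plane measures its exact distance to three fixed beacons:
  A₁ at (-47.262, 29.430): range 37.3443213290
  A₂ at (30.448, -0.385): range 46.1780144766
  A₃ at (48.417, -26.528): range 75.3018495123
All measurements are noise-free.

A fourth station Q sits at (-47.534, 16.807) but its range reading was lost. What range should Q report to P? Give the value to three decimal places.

eq1: (x + 47.262)² + (y − 29.430)² = 37.3443213290²
eq2: (x − 30.448)² + (y + 0.385)² = 46.1780144766²
eq3: (x − 48.417)² + (y + 26.528)² = 75.3018495123²
eq1−eq2, eq1−eq3 (x²,y² cancel):
  155.420·x − 59.630·y = -2910.403300
  191.358·x − 111.916·y = -4327.651075
det = 155.420·-111.916 − -59.630·191.358 = -5983.307180
x = (-2910.403300·-111.916 − -59.630·-4327.651075) / -5983.307180 = -11.308606
y = (155.420·-4327.651075 − -2910.403300·191.358) / -5983.307180 = 19.332883
|P − Q| = √((-11.308606 − -47.534)² + (19.332883 − 16.807)²) = 36.313348

36.313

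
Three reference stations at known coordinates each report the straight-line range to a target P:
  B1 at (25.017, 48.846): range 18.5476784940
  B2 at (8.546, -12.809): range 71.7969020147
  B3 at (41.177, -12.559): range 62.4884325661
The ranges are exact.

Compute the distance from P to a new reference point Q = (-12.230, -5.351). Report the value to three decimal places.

78.491

eq1: (x − 25.017)² + (y − 48.846)² = 18.5476784940²
eq2: (x − 8.546)² + (y + 12.809)² = 71.7969020147²
eq3: (x − 41.177)² + (y + 12.559)² = 62.4884325661²
eq1−eq2, eq1−eq3 (x²,y² cancel):
  -32.942·x − 123.310·y = -7585.456169
  32.320·x − 122.810·y = -4719.296022
det = -32.942·-122.810 − -123.310·32.320 = 8030.986220
x = (-7585.456169·-122.810 − -123.310·-4719.296022) / 8030.986220 = 43.535560
y = (-32.942·-4719.296022 − -7585.456169·32.320) / 8030.986220 = 49.884906
|P − Q| = √((43.535560 − -12.230)² + (49.884906 − -5.351)²) = 78.490783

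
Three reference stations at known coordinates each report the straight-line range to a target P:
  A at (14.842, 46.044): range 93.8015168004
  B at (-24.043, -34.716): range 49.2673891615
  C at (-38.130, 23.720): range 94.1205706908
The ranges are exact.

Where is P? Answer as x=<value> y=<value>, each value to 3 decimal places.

x=23.577 y=-47.350

eq1: (x − 14.842)² + (y − 46.044)² = 93.8015168004²
eq2: (x + 24.043)² + (y + 34.716)² = 49.2673891615²
eq3: (x + 38.130)² + (y − 23.720)² = 94.1205706908²
eq2−eq3, eq2−eq1 (x²,y² cancel):
  -28.174·x + 116.872·y = -6198.137397
  77.770·x + 161.520·y = -5814.380524
det = -28.174·161.520 − 116.872·77.770 = -13639.799920
x = (-6198.137397·161.520 − 116.872·-5814.380524) / -13639.799920 = 23.576949
y = (-28.174·-5814.380524 − -6198.137397·77.770) / -13639.799920 = -47.349925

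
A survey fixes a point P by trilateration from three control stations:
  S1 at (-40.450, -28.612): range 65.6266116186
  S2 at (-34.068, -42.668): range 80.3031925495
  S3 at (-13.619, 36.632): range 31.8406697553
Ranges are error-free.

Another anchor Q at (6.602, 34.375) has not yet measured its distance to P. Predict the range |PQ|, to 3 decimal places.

52.119

eq1: (x + 40.450)² + (y + 28.612)² = 65.6266116186²
eq2: (x + 34.068)² + (y + 42.668)² = 80.3031925495²
eq3: (x + 13.619)² + (y − 36.632)² = 31.8406697553²
eq3−eq1, eq3−eq2 (x²,y² cancel):
  -53.662·x − 130.488·y = -2365.555443
  -40.898·x − 158.600·y = -3980.968220
det = -53.662·-158.600 − -130.488·-40.898 = 3174.094976
x = (-2365.555443·-158.600 − -130.488·-3980.968220) / 3174.094976 = -45.459096
y = (-53.662·-3980.968220 − -2365.555443·-40.898) / 3174.094976 = 36.823167
|P − Q| = √((-45.459096 − 6.602)² + (36.823167 − 34.375)²) = 52.118626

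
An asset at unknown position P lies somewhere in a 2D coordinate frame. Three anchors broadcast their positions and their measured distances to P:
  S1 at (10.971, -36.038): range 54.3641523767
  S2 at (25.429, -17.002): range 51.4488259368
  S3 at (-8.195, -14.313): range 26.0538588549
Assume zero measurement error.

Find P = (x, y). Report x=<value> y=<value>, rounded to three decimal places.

x=-18.634 y=9.558

eq1: (x − 10.971)² + (y + 36.038)² = 54.3641523767²
eq2: (x − 25.429)² + (y + 17.002)² = 51.4488259368²
eq3: (x + 8.195)² + (y + 14.313)² = 26.0538588549²
eq3−eq2, eq3−eq1 (x²,y² cancel):
  67.248·x − 5.378·y = -1304.496078
  38.332·x − 43.450·y = -1129.577211
det = 67.248·-43.450 − -5.378·38.332 = -2715.776104
x = (-1304.496078·-43.450 − -5.378·-1129.577211) / -2715.776104 = -18.633896
y = (67.248·-1129.577211 − -1304.496078·38.332) / -2715.776104 = 9.558176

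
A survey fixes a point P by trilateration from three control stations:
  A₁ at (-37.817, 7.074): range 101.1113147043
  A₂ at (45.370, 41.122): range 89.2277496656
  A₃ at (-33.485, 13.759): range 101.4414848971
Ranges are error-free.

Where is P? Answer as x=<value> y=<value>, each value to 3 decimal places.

x=46.919 y=-48.092

eq1: (x + 37.817)² + (y − 7.074)² = 101.1113147043²
eq2: (x − 45.370)² + (y − 41.122)² = 89.2277496656²
eq3: (x + 33.485)² + (y − 13.759)² = 101.4414848971²
eq3−eq1, eq3−eq2 (x²,y² cancel):
  -8.664·x − 13.370·y = 236.488556
  157.710·x + 54.726·y = 4767.684026
det = -8.664·54.726 − -13.370·157.710 = 1634.436636
x = (236.488556·54.726 − -13.370·4767.684026) / 1634.436636 = 46.918924
y = (-8.664·4767.684026 − 236.488556·157.710) / 1634.436636 = -48.092305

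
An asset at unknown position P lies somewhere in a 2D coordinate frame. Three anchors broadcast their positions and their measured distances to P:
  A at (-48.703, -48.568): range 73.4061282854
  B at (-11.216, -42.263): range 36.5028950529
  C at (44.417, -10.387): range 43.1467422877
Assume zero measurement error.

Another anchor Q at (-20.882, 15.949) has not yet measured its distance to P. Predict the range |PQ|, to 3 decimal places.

79.159

eq1: (x + 48.703)² + (y + 48.568)² = 73.4061282854²
eq2: (x + 11.216)² + (y + 42.263)² = 36.5028950529²
eq3: (x − 44.417)² + (y + 10.387)² = 43.1467422877²
eq1−eq2, eq1−eq3 (x²,y² cancel):
  74.974·x + 12.610·y = 1237.125315
  186.240·x + 76.362·y = 876.745125
det = 74.974·76.362 − 12.610·186.240 = 3376.678188
x = (1237.125315·76.362 − 12.610·876.745125) / 3376.678188 = 24.702860
y = (74.974·876.745125 − 1237.125315·186.240) / 3376.678188 = -48.766604
|P − Q| = √((24.702860 − -20.882)² + (-48.766604 − 15.949)²) = 79.158631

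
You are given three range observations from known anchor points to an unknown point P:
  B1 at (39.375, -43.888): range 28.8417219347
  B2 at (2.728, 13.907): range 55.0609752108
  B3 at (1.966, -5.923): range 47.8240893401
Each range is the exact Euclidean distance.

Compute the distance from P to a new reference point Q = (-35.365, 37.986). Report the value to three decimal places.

eq1: (x − 39.375)² + (y + 43.888)² = 28.8417219347²
eq2: (x − 2.728)² + (y − 13.907)² = 55.0609752108²
eq3: (x − 1.966)² + (y + 5.923)² = 47.8240893401²
eq1−eq3, eq1−eq2 (x²,y² cancel):
  -74.818·x + 75.930·y = -4892.898681
  -73.294·x + 115.590·y = -5475.566603
det = -74.818·115.590 − 75.930·-73.294 = -3082.999200
x = (-4892.898681·115.590 − 75.930·-5475.566603) / -3082.999200 = 48.592418
y = (-74.818·-5475.566603 − -4892.898681·-73.294) / -3082.999200 = -16.558819
|P − Q| = √((48.592418 − -35.365)² + (-16.558819 − 37.986)²) = 100.119855

100.120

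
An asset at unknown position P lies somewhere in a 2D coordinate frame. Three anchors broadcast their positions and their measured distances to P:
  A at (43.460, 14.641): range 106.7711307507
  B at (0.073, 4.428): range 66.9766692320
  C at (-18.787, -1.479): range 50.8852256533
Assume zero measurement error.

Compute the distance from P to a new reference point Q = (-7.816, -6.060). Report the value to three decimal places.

53.926

eq1: (x − 43.460)² + (y − 14.641)² = 106.7711307507²
eq2: (x − 0.073)² + (y − 4.428)² = 66.9766692320²
eq3: (x + 18.787)² + (y + 1.479)² = 50.8852256533²
eq2−eq3, eq2−eq1 (x²,y² cancel):
  -37.720·x − 11.814·y = 2232.094329
  86.774·x + 20.426·y = -4830.682172
det = -37.720·20.426 − -11.814·86.774 = 254.679316
x = (2232.094329·20.426 − -11.814·-4830.682172) / 254.679316 = -45.064203
y = (-37.720·-4830.682172 − 2232.094329·86.774) / 254.679316 = -45.054392
|P − Q| = √((-45.064203 − -7.816)² + (-45.054392 − -6.060)²) = 53.925794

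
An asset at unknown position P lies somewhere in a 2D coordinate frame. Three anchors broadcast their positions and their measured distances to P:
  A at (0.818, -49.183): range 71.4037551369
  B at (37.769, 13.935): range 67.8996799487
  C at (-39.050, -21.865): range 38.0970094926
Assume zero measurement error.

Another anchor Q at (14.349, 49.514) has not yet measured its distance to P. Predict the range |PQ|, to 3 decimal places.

56.186

eq1: (x − 0.818)² + (y + 49.183)² = 71.4037551369²
eq2: (x − 37.769)² + (y − 13.935)² = 67.8996799487²
eq3: (x + 39.050)² + (y + 21.865)² = 38.0970094926²
eq1−eq2, eq1−eq3 (x²,y² cancel):
  73.902·x + 126.236·y = -310.825316
  -79.736·x + 54.636·y = 3230.458227
det = 73.902·54.636 − 126.236·-79.736 = 14103.263368
x = (-310.825316·54.636 − 126.236·3230.458227) / 14103.263368 = -30.119439
y = (73.902·3230.458227 − -310.825316·-79.736) / 14103.263368 = 15.170486
|P − Q| = √((-30.119439 − 14.349)² + (15.170486 − 49.514)²) = 56.186466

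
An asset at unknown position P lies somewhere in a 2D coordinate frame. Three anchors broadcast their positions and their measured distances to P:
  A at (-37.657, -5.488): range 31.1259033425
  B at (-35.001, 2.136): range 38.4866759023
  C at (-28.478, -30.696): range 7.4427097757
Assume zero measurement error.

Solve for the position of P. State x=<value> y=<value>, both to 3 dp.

eq1: (x + 37.657)² + (y + 5.488)² = 31.1259033425²
eq2: (x + 35.001)² + (y − 2.136)² = 38.4866759023²
eq3: (x + 28.478)² + (y + 30.696)² = 7.4427097757²
eq3−eq2, eq3−eq1 (x²,y² cancel):
  -13.046·x + 65.664·y = -1949.438696
  -18.358·x + 50.416·y = -1218.501037
det = -13.046·50.416 − 65.664·-18.358 = 547.732576
x = (-1949.438696·50.416 − 65.664·-1218.501037) / 547.732576 = -33.357974
y = (-13.046·-1218.501037 − -1949.438696·-18.358) / 547.732576 = -36.315589

x=-33.358 y=-36.316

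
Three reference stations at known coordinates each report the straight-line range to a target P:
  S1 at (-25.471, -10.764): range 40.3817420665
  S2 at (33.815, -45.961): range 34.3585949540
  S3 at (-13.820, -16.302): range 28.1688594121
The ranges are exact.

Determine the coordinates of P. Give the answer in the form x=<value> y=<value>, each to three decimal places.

x=14.316 y=-17.672

eq1: (x + 25.471)² + (y + 10.764)² = 40.3817420665²
eq2: (x − 33.815)² + (y + 45.961)² = 34.3585949540²
eq3: (x + 13.820)² + (y + 16.302)² = 28.1688594121²
eq1−eq2, eq1−eq3 (x²,y² cancel):
  118.572·x − 70.394·y = 2941.404254
  23.302·x − 11.076·y = 529.312519
det = 118.572·-11.076 − -70.394·23.302 = 327.017516
x = (2941.404254·-11.076 − -70.394·529.312519) / 327.017516 = 14.315539
y = (118.572·529.312519 − 2941.404254·23.302) / 327.017516 = -17.671708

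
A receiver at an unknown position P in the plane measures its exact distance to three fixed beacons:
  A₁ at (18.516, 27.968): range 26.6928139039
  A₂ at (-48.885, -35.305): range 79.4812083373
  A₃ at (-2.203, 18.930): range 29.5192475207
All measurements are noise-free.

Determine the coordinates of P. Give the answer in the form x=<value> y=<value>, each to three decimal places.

x=21.586 y=1.452

eq1: (x − 18.516)² + (y − 27.968)² = 26.6928139039²
eq2: (x + 48.885)² + (y + 35.305)² = 79.4812083373²
eq3: (x + 2.203)² + (y − 18.930)² = 29.5192475207²
eq2−eq3, eq2−eq1 (x²,y² cancel):
  93.364·x + 108.470·y = 2172.888364
  134.802·x + 126.546·y = 3093.621195
det = 93.364·126.546 − 108.470·134.802 = -2807.132196
x = (2172.888364·126.546 − 108.470·3093.621195) / -2807.132196 = 21.586002
y = (93.364·3093.621195 − 2172.888364·134.802) / -2807.132196 = 1.452318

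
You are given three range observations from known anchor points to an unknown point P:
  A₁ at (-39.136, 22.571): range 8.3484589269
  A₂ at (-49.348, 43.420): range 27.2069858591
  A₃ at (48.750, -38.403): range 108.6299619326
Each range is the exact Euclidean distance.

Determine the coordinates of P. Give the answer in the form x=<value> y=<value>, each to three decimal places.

x=-44.942 y=16.572

eq1: (x + 39.136)² + (y − 22.571)² = 8.3484589269²
eq2: (x + 49.348)² + (y − 43.420)² = 27.2069858591²
eq3: (x − 48.750)² + (y + 38.403)² = 108.6299619326²
eq3−eq2, eq3−eq1 (x²,y² cancel):
  -196.196·x + 163.646·y = 11529.417145
  -175.772·x + 121.948·y = 9920.495491
det = -196.196·121.948 − 163.646·-175.772 = 4838.674904
x = (11529.417145·121.948 − 163.646·9920.495491) / 4838.674904 = -44.942065
y = (-196.196·9920.495491 − 11529.417145·-175.772) / 4838.674904 = 16.572136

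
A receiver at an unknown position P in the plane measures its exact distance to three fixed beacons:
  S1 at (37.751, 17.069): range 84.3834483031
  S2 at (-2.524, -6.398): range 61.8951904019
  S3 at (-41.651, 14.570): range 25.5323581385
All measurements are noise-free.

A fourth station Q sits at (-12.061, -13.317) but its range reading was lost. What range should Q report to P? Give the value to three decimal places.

eq1: (x − 37.751)² + (y − 17.069)² = 84.3834483031²
eq2: (x + 2.524)² + (y + 6.398)² = 61.8951904019²
eq3: (x + 41.651)² + (y − 14.570)² = 25.5323581385²
eq3−eq2, eq3−eq1 (x²,y² cancel):
  78.254·x − 41.936·y = -5078.899004
  158.804·x + 4.998·y = -6699.266974
det = 78.254·4.998 − -41.936·158.804 = 7050.718036
x = (-5078.899004·4.998 − -41.936·-6699.266974) / 7050.718036 = -43.445901
y = (78.254·-6699.266974 − -5078.899004·158.804) / 7050.718036 = 40.039190
|P − Q| = √((-43.445901 − -12.061)² + (40.039190 − -13.317)²) = 61.902302

61.902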